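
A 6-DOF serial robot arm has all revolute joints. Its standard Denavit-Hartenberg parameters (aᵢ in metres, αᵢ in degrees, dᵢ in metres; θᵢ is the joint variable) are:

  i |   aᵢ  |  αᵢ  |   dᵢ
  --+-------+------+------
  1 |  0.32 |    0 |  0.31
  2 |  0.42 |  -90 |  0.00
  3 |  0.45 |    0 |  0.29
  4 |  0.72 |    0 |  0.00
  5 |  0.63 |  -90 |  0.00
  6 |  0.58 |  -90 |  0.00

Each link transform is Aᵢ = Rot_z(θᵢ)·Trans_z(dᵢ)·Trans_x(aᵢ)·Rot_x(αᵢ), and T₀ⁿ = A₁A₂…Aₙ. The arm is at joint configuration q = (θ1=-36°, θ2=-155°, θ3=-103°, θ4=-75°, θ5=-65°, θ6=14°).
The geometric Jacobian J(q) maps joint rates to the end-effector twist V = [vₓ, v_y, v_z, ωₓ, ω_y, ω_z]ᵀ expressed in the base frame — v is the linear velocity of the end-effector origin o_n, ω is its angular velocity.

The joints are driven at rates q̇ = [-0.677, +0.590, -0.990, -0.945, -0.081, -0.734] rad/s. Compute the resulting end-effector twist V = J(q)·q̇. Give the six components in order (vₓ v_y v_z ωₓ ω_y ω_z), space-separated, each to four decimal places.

-1.8180 -0.3509 -2.6760 -0.2573 2.1037 -0.4202

o_n = [1.1553, -0.5148, -0.2892]
J₁: ẑ×o_n = [0.5148, 1.1553, -0.0000], ω = ẑ
J2: z=[0.0000, 0.0000, 1.0000] o=[0.2589, -0.1881, 0.3100] → [0.3267, 0.8964, -0.0000, 0.0000, 0.0000, 1.0000]
J3: z=[-0.1908, -0.9816, 0.0000] o=[-0.1534, -0.1080, 0.3100] → [0.5882, -0.1143, 1.3623, -0.1908, -0.9816, 0.0000]
J4: z=[-0.1908, -0.9816, 0.0000] o=[-0.1094, -0.4119, 0.7485] → [1.0186, -0.1980, 1.2611, -0.1908, -0.9816, 0.0000]
J5: z=[-0.1908, -0.9816, 0.0000] o=[0.5970, -0.5492, 0.7736] → [1.0432, -0.2028, 0.5415, -0.1908, -0.9816, 0.0000]
J6: z=[0.8746, -0.1700, 0.4540] o=[0.8777, -0.6038, 0.2123] → [0.0449, 0.5646, 0.1250, 0.8746, -0.1700, 0.4540]
V = J·q̇ = [-1.8180, -0.3509, -2.6760, -0.2573, 2.1037, -0.4202]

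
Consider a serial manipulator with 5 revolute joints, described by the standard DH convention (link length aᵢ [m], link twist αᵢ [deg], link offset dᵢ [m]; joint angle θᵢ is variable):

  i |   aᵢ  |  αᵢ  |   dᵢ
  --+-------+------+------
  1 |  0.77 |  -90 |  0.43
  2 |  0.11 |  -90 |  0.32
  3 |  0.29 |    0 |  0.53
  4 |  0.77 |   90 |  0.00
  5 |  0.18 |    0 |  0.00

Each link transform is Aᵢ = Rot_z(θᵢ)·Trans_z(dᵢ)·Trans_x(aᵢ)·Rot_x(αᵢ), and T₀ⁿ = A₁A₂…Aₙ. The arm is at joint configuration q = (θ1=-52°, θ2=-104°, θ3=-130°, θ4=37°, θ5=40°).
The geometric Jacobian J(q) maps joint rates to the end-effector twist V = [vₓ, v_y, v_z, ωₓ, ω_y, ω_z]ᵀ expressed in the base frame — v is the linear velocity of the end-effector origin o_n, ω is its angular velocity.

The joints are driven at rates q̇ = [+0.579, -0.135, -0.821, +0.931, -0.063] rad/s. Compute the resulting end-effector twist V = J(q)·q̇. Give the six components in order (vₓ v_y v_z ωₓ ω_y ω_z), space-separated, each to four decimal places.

0.0278 1.0776 0.0060 -0.0474 -0.1532 0.6667

o_n = [2.0199, -0.2321, 0.4660]
J₁: ẑ×o_n = [0.2321, 2.0199, -0.0000], ω = ẑ
J2: z=[0.7880, 0.6157, 0.0000] o=[0.4741, -0.6068, 0.4300] → [0.0221, -0.0283, -0.6565, 0.7880, 0.6157, 0.0000]
J3: z=[0.5974, -0.7646, 0.2419] o=[0.7098, -0.3888, 0.5367] → [0.0162, 0.3592, 1.0953, 0.5974, -0.7646, 0.2419]
J4: z=[0.5974, -0.7646, 0.2419] o=[1.2293, -0.6928, 0.4841] → [-0.0976, 0.2021, 0.8797, 0.5974, -0.7646, 0.2419]
J5: z=[0.1075, -0.2226, -0.9690] o=[1.8412, -0.2271, 0.4450] → [-0.0096, -0.1754, 0.0392, 0.1075, -0.2226, -0.9690]
V = J·q̇ = [0.0278, 1.0776, 0.0060, -0.0474, -0.1532, 0.6667]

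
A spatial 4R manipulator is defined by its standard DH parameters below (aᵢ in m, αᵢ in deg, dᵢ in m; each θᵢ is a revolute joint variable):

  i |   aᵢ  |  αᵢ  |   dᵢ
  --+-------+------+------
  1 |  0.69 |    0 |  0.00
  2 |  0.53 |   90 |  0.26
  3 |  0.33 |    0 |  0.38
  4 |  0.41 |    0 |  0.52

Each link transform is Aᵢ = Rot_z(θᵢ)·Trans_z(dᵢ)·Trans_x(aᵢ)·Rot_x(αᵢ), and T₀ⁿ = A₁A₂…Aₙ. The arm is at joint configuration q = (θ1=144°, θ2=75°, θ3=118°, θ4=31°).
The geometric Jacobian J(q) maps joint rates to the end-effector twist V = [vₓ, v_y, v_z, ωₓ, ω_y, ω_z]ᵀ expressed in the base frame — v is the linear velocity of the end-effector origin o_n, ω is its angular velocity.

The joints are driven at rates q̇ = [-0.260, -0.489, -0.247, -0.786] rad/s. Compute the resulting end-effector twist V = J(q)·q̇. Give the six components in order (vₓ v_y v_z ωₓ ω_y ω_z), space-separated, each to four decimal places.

o_n = [-1.1430, 1.0901, 0.7625]
J₁: ẑ×o_n = [-1.0901, -1.1430, 0.0000], ω = ẑ
J2: z=[0.0000, 0.0000, 1.0000] o=[-0.5582, 0.4056, 0.0000] → [-0.6846, -0.5848, 0.0000, 0.0000, 0.0000, 1.0000]
J3: z=[-0.6293, 0.7771, 0.0000] o=[-0.9701, 0.0720, 0.2600] → [0.3905, 0.3163, -0.5064, -0.6293, 0.7771, 0.0000]
J4: z=[-0.6293, 0.7771, 0.0000] o=[-1.0889, 0.4648, 0.5514] → [0.1641, 0.1329, -0.3514, -0.6293, 0.7771, 0.0000]
V = J·q̇ = [0.3927, 0.4006, 0.4013, 0.6501, -0.8028, -0.7490]

0.3927 0.4006 0.4013 0.6501 -0.8028 -0.7490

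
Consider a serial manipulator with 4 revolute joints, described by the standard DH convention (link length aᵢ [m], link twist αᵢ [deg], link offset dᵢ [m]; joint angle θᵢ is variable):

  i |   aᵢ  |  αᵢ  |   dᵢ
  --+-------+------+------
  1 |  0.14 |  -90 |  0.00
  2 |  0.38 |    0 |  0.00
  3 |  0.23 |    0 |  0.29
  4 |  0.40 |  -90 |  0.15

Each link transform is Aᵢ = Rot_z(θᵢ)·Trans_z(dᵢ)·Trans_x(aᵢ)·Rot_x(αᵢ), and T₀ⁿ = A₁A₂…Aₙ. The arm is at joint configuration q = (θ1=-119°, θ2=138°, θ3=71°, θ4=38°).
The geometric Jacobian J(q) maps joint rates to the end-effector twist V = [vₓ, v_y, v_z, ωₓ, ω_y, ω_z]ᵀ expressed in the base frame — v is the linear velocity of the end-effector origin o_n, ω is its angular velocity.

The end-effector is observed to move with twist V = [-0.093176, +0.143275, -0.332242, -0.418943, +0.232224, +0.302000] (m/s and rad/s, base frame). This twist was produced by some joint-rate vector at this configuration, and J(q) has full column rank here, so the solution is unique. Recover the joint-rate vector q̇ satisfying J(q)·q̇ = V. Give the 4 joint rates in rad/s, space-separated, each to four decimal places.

0.3020 -0.9050 0.8960 -0.4700

o_n = [0.6272, 0.2239, 0.2254]
J₁: ẑ×o_n = [-0.2239, 0.6272, 0.0000], ω = ẑ
J2: z=[0.8746, -0.4848, 0.0000] o=[-0.0679, -0.1224, 0.0000] → [-0.1093, -0.1972, 0.6399, 0.8746, -0.4848, 0.0000]
J3: z=[0.8746, -0.4848, 0.0000] o=[0.0690, 0.1245, -0.2543] → [-0.2326, -0.4196, 0.3575, 0.8746, -0.4848, 0.0000]
J4: z=[0.8746, -0.4848, 0.0000] o=[0.4202, 0.1599, -0.1428] → [-0.1785, -0.3220, 0.1563, 0.8746, -0.4848, 0.0000]
q̇ = J⁺·V = [0.3020, -0.9050, 0.8960, -0.4700]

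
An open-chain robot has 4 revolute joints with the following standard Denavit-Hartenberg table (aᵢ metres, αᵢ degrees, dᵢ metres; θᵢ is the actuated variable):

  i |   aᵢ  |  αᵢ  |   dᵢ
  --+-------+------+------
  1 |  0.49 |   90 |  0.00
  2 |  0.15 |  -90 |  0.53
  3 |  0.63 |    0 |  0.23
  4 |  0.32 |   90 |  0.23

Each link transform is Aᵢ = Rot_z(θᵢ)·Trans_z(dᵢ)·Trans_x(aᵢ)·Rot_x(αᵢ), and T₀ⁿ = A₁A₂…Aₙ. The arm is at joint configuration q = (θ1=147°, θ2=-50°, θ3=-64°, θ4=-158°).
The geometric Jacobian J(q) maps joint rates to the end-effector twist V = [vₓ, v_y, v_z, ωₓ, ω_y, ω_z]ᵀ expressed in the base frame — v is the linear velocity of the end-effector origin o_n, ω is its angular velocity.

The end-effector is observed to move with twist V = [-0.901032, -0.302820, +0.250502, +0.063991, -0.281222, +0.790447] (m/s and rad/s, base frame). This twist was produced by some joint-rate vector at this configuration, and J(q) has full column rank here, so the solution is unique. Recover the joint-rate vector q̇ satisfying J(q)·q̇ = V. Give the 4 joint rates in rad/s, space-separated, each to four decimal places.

0.9640 -0.2010 -0.8990 0.6290

o_n = [-0.3276, 1.2645, 0.1514]
J₁: ẑ×o_n = [-1.2645, -0.3276, 0.0000], ω = ẑ
J2: z=[0.5446, 0.8387, 0.0000] o=[-0.4109, 0.2669, 0.0000] → [0.1270, -0.0824, 0.4735, 0.5446, 0.8387, 0.0000]
J3: z=[-0.6425, 0.4172, 0.6428] o=[-0.2032, 0.7639, -0.1149] → [-0.2107, 0.0911, -0.2697, -0.6425, 0.4172, 0.6428]
J4: z=[-0.6425, 0.4172, 0.6428] o=[-0.1914, 1.4314, -0.1786] → [0.2449, 0.1245, 0.1640, -0.6425, 0.4172, 0.6428]
q̇ = J⁺·V = [0.9640, -0.2010, -0.8990, 0.6290]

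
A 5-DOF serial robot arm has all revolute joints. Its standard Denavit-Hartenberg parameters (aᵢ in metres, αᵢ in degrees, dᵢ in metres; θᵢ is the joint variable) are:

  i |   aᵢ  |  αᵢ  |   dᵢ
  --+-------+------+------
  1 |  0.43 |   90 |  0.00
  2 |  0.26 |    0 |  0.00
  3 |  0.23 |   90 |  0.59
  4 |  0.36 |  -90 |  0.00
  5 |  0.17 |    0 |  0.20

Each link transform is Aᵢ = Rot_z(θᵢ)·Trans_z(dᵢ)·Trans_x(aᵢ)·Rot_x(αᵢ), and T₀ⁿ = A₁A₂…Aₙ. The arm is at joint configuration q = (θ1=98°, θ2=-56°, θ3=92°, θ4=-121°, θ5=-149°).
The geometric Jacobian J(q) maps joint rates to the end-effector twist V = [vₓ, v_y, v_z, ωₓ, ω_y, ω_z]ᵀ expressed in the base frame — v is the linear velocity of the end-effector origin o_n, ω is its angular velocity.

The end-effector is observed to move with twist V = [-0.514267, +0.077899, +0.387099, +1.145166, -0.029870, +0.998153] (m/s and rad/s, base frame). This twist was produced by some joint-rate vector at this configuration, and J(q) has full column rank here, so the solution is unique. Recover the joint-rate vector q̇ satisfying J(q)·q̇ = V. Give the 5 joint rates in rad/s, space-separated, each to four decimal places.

0.5310 0.9960 0.2070 -0.4890 0.1420

o_n = [0.1804, 0.8962, -0.1153]
J₁: ẑ×o_n = [-0.8962, 0.1804, 0.0000], ω = ẑ
J2: z=[0.9903, 0.1392, 0.0000] o=[-0.0598, 0.4258, 0.0000] → [-0.0160, 0.1142, 0.4323, 0.9903, 0.1392, 0.0000]
J3: z=[0.9903, 0.1392, 0.0000] o=[-0.0801, 0.5698, -0.2155] → [0.0140, -0.0993, 0.2869, 0.9903, 0.1392, 0.0000]
J4: z=[-0.0818, 0.5821, -0.8090] o=[0.4783, 0.8362, -0.0804] → [0.0282, 0.2382, 0.1685, -0.0818, 0.5821, -0.8090]
J5: z=[-0.6065, 0.6150, 0.5038] o=[0.1936, 0.6447, -0.1893] → [-0.0812, 0.0382, -0.1444, -0.6065, 0.6150, 0.5038]
q̇ = J⁺·V = [0.5310, 0.9960, 0.2070, -0.4890, 0.1420]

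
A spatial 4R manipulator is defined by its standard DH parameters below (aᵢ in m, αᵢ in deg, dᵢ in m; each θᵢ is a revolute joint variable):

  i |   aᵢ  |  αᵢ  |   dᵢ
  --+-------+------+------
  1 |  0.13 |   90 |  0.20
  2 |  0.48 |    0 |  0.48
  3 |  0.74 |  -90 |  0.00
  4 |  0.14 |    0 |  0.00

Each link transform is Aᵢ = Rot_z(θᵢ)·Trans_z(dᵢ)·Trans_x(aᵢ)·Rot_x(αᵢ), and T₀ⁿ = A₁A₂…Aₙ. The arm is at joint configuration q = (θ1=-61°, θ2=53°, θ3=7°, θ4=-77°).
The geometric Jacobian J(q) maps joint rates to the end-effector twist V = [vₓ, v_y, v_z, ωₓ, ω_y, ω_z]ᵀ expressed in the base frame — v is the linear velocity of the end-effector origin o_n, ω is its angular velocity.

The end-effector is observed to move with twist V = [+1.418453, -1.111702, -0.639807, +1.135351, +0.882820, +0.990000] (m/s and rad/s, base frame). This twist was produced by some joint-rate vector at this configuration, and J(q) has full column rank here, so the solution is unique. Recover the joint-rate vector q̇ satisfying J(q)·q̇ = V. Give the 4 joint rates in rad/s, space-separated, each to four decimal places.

o_n = [-0.1490, -1.0026, 1.2515]
J₁: ẑ×o_n = [1.0026, -0.1490, 0.0000], ω = ẑ
J2: z=[-0.8746, -0.4848, 0.0000] o=[0.0630, -0.1137, 0.2000] → [-0.5098, 0.9196, 0.6746, -0.8746, -0.4848, 0.0000]
J3: z=[-0.8746, -0.4848, 0.0000] o=[-0.2167, -0.5991, 0.5833] → [-0.3239, 0.5844, 0.3857, -0.8746, -0.4848, 0.0000]
J4: z=[-0.4199, 0.7574, 0.5000] o=[-0.0374, -0.9227, 1.2242] → [0.0606, -0.0444, 0.1181, -0.4199, 0.7574, 0.5000]
q̇ = J⁺·V = [0.8620, -0.4220, -0.9990, 0.2560]

0.8620 -0.4220 -0.9990 0.2560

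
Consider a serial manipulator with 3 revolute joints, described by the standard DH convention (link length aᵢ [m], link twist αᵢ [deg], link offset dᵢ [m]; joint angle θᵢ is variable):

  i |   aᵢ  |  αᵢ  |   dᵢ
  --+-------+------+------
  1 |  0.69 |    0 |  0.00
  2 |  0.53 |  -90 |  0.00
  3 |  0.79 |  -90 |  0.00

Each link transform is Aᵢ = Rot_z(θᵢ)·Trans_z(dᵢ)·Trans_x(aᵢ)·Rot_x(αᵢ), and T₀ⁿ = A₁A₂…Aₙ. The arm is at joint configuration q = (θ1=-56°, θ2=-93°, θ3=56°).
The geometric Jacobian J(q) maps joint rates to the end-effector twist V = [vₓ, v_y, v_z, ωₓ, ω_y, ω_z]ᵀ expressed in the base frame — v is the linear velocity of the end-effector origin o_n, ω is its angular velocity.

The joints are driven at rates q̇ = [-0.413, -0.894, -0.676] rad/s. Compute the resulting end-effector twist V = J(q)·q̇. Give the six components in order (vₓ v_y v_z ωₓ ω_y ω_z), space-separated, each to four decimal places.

o_n = [-0.4471, -1.0725, -0.6549]
J₁: ẑ×o_n = [1.0725, -0.4471, 0.0000], ω = ẑ
J2: z=[0.0000, 0.0000, 1.0000] o=[0.3858, -0.5720, 0.0000] → [0.5005, -0.8330, 0.0000, 0.0000, 0.0000, 1.0000]
J3: z=[0.5150, -0.8572, 0.0000] o=[-0.0685, -0.8450, 0.0000] → [0.5614, 0.3373, -0.4418, 0.5150, -0.8572, 0.0000]
V = J·q̇ = [-1.2699, 0.7013, 0.2986, -0.3482, 0.5794, -1.3070]

-1.2699 0.7013 0.2986 -0.3482 0.5794 -1.3070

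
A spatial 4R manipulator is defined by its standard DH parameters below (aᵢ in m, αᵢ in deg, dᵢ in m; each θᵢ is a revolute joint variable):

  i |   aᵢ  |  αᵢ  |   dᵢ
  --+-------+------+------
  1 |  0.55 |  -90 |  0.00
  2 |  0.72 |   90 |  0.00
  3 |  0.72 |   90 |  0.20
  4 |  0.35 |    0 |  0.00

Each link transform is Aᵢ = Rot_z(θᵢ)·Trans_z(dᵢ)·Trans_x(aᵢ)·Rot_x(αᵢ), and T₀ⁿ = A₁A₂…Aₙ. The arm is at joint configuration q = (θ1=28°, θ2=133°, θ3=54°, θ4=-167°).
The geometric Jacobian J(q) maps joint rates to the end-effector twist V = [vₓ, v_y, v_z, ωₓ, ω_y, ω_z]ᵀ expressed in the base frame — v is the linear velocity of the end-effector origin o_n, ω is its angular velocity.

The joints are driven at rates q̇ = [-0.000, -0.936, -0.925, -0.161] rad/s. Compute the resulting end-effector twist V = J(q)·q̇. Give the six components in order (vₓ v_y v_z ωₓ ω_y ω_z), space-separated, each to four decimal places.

0.6089 0.0788 -0.7582 -0.1239 -1.0188 0.7261

o_n = [-0.1477, 0.2687, -0.7722]
J₁: ẑ×o_n = [-0.2687, -0.1477, 0.0000], ω = ẑ
J2: z=[-0.4695, 0.8829, 0.0000] o=[0.4856, 0.2582, 0.0000] → [-0.6818, -0.3625, 0.5543, -0.4695, 0.8829, 0.0000]
J3: z=[0.6457, 0.3433, -0.6820] o=[0.0521, 0.0277, -0.5266] → [0.0800, 0.2948, 0.2242, 0.6457, 0.3433, -0.6820]
J4: z=[-0.2112, -0.7780, -0.5917] o=[-0.3471, 0.4752, -0.9725] → [-0.2780, -0.0757, 0.1987, -0.2112, -0.7780, -0.5917]
V = J·q̇ = [0.6089, 0.0788, -0.7582, -0.1239, -1.0188, 0.7261]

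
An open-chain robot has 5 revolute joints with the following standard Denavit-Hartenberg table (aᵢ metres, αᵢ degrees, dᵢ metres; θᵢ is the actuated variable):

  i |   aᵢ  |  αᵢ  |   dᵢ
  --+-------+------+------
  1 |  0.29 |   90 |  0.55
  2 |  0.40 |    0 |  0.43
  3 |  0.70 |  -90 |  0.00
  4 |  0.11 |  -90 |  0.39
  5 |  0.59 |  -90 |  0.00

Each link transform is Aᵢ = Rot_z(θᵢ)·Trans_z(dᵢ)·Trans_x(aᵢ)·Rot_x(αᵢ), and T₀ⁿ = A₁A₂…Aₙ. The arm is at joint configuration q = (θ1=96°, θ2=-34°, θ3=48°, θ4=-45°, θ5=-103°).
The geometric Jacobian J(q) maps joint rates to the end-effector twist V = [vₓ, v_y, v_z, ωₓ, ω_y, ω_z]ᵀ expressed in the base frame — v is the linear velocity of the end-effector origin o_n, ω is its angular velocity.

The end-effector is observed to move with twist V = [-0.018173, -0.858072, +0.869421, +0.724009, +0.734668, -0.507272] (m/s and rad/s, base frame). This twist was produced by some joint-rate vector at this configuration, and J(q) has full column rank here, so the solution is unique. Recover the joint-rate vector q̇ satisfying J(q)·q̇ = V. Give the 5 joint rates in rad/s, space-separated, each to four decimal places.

0.3250 0.5930 0.6380 -0.9660 0.6140

o_n = [0.3017, 1.0893, 1.4280]
J₁: ẑ×o_n = [-1.0893, 0.3017, 0.0000], ω = ẑ
J2: z=[0.9945, 0.1045, 0.0000] o=[-0.0303, 0.2884, 0.5500] → [0.0918, -0.8732, 0.7618, 0.9945, 0.1045, 0.0000]
J3: z=[0.9945, 0.1045, 0.0000] o=[0.3627, 0.6632, 0.3263] → [0.1152, -1.0956, 0.4302, 0.9945, 0.1045, 0.0000]
J4: z=[0.0253, -0.2406, 0.9703] o=[0.2917, 1.3386, 0.4957] → [0.0176, -0.0138, -0.0039, 0.0253, -0.2406, 0.9703]
J5: z=[-0.7750, 0.6084, 0.1711] o=[0.3710, 1.3280, 0.8929] → [0.3664, 0.4028, 0.2271, -0.7750, 0.6084, 0.1711]
q̇ = J⁺·V = [0.3250, 0.5930, 0.6380, -0.9660, 0.6140]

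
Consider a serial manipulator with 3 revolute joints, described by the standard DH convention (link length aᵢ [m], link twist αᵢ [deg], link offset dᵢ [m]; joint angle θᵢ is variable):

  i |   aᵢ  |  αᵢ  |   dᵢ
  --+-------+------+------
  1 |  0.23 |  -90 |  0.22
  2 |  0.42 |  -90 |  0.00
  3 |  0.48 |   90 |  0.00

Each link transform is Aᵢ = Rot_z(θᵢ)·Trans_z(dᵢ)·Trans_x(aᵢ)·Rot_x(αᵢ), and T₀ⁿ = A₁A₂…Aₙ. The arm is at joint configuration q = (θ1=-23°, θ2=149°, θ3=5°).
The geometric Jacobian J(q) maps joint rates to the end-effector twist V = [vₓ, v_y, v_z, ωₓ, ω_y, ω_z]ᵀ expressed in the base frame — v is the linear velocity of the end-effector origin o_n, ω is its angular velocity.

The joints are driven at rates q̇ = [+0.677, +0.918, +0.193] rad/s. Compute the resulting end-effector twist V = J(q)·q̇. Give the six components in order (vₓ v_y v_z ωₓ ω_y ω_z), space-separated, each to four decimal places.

o_n = [-0.5133, 0.1724, -0.2426]
J₁: ẑ×o_n = [-0.1724, -0.5133, 0.0000], ω = ẑ
J2: z=[0.3907, 0.9205, 0.0000] o=[0.2117, -0.0899, 0.2200] → [-0.4258, 0.1807, 0.7699, 0.3907, 0.9205, 0.0000]
J3: z=[-0.4741, 0.2012, 0.8572] o=[-0.1197, 0.0508, 0.0037] → [-0.1538, -0.4542, 0.0215, -0.4741, 0.2012, 0.8572]
V = J·q̇ = [-0.5373, -0.2692, 0.7109, 0.2672, 0.8839, 0.8424]

-0.5373 -0.2692 0.7109 0.2672 0.8839 0.8424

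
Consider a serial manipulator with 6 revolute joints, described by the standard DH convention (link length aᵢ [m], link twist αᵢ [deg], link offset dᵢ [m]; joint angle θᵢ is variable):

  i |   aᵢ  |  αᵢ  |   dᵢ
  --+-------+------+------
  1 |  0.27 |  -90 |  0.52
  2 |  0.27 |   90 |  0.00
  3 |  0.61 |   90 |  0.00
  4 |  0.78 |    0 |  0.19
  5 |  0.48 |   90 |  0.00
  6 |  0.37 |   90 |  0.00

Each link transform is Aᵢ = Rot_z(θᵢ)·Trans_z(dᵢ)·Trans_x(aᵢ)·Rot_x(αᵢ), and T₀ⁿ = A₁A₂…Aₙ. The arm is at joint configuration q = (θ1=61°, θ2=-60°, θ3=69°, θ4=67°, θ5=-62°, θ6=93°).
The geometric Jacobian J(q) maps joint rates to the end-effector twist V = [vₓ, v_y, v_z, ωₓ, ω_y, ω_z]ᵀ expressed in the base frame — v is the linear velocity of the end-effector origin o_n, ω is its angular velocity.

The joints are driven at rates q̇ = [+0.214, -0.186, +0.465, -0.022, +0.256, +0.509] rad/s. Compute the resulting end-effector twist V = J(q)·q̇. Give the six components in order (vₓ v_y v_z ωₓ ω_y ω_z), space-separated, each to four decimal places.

o_n = [-0.8223, 0.7482, 2.0116]
J₁: ẑ×o_n = [-0.7482, -0.8223, 0.0000], ω = ẑ
J2: z=[-0.8746, 0.4848, 0.0000] o=[0.1309, 0.2361, 0.5200] → [0.7231, 1.3046, 0.0143, -0.8746, 0.4848, 0.0000]
J3: z=[-0.4199, -0.7574, 0.5000] o=[0.1963, 0.3542, 0.7538] → [-1.1497, 0.0188, -0.9370, -0.4199, -0.7574, 0.5000]
J4: z=[0.5397, 0.2345, 0.8085] o=[-0.2487, 0.7259, 0.9431] → [0.2326, -1.0404, 0.1465, 0.5397, 0.2345, 0.8085]
J5: z=[0.5397, 0.2345, 0.8085] o=[-0.6700, 0.4123, 1.5503] → [-0.1634, -0.3720, 0.2170, 0.5397, 0.2345, 0.8085]
J6: z=[0.3547, 0.8077, -0.4710] o=[-1.0365, 0.6720, 1.7197] → [0.2716, -0.2044, -0.1460, 0.3547, 0.8077, -0.4710]
V = J·q̇ = [-0.7379, -0.5863, -0.4603, 0.2743, 0.0236, 0.3959]

-0.7379 -0.5863 -0.4603 0.2743 0.0236 0.3959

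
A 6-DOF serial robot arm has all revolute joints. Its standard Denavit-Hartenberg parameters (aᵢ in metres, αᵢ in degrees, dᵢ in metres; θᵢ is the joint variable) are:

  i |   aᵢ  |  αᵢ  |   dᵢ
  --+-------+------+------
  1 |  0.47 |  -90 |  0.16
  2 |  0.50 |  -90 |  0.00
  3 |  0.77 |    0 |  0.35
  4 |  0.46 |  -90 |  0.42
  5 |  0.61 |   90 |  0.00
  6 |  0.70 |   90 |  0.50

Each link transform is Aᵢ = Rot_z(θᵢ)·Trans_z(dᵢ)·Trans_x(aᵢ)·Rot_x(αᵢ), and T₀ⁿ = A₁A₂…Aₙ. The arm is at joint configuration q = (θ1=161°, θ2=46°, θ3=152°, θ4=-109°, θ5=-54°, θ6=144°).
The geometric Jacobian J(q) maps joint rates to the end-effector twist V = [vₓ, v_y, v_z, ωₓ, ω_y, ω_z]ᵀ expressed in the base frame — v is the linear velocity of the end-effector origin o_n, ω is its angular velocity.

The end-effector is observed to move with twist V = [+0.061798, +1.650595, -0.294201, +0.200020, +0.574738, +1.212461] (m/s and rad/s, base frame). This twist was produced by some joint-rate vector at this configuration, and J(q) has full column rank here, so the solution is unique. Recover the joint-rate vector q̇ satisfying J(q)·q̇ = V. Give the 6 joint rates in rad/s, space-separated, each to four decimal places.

o_n = [0.8004, 0.4835, -0.3151]
J₁: ẑ×o_n = [-0.4835, 0.8004, 0.0000], ω = ẑ
J2: z=[-0.3256, -0.9455, 0.0000] o=[-0.4444, 0.1530, 0.1600] → [0.4492, -0.1547, 1.0694, -0.3256, -0.9455, 0.0000]
J3: z=[0.6801, -0.2342, -0.6947] o=[-0.7728, 0.2661, -0.1997] → [0.1781, -1.0143, 0.5163, 0.6801, -0.2342, -0.6947]
J4: z=[0.6801, -0.2342, -0.6947] o=[0.0295, 0.3722, 0.0463] → [0.1620, -0.2898, 0.2563, 0.6801, -0.2342, -0.6947]
J5: z=[0.6861, 0.5373, 0.4906] o=[0.1963, 0.6465, -0.4875] → [0.1726, 0.1780, -0.4364, 0.6861, 0.5373, 0.4906]
J6: z=[0.6088, -0.7932, 0.0173] o=[0.4394, 0.8215, -1.0189] → [-0.5524, -0.4223, 0.0806, 0.6088, -0.7932, 0.0173]
q̇ = J⁺·V = [0.9810, 0.2180, -0.8110, 0.9720, 0.7190, -0.5450]

0.9810 0.2180 -0.8110 0.9720 0.7190 -0.5450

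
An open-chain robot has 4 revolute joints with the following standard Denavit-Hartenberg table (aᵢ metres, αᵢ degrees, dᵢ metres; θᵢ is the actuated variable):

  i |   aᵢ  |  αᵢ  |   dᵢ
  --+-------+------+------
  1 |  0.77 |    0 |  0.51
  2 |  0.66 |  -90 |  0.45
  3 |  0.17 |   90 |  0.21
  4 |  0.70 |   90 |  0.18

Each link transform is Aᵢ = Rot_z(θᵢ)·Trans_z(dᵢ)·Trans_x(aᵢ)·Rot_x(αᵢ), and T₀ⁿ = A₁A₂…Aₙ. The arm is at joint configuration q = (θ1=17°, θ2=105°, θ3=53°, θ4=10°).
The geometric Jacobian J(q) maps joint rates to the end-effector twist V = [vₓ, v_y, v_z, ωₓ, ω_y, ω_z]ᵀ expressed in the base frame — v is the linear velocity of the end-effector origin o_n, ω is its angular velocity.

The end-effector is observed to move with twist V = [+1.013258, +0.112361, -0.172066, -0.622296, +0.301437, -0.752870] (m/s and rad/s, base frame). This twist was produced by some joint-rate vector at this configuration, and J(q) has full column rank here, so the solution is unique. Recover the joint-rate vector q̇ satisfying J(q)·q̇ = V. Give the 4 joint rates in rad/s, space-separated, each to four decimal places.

o_n = [-0.2448, 1.1696, 0.3820]
J₁: ẑ×o_n = [-1.1696, -0.2448, 0.0000], ω = ẑ
J2: z=[0.0000, 0.0000, 1.0000] o=[0.7364, 0.2251, 0.5100] → [-0.9445, -0.9812, 0.0000, 0.0000, 0.0000, 1.0000]
J3: z=[-0.8480, -0.5299, 0.0000] o=[0.3866, 0.7848, 0.9600] → [0.3063, -0.4902, -0.6609, -0.8480, -0.5299, 0.0000]
J4: z=[-0.4232, 0.6773, 0.6018] o=[0.1543, 0.7603, 0.8242] → [-0.5458, -0.4273, 0.0971, -0.4232, 0.6773, 0.6018]
q̇ = J⁺·V = [-0.7680, -0.4260, 0.3680, 0.7330]

-0.7680 -0.4260 0.3680 0.7330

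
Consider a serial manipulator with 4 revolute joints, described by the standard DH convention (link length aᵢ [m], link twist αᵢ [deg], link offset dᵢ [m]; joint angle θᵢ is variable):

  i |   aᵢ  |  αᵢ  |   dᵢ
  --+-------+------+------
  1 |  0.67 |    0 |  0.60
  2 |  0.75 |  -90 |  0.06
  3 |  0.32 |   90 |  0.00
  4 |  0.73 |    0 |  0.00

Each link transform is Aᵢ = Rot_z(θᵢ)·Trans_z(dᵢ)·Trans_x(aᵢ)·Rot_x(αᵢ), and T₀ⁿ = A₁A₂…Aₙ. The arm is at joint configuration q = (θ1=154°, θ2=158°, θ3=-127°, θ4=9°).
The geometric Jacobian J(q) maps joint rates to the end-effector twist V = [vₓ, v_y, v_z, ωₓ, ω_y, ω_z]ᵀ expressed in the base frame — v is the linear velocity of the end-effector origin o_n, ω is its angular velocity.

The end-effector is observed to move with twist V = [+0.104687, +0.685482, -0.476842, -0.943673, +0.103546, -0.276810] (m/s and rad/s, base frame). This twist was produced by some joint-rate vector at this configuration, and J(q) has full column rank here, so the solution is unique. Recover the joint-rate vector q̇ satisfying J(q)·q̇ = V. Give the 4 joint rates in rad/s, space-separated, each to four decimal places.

o_n = [-0.4347, 0.2783, 1.4914]
J₁: ẑ×o_n = [-0.2783, -0.4347, 0.0000], ω = ẑ
J2: z=[0.0000, 0.0000, 1.0000] o=[-0.6022, 0.2937, 0.6000] → [0.0154, 0.1675, -0.0000, 0.0000, 0.0000, 1.0000]
J3: z=[0.7431, 0.6691, 0.0000] o=[-0.1003, -0.2636, 0.6600] → [0.5563, -0.6178, 0.6265, 0.7431, 0.6691, 0.0000]
J4: z=[-0.5344, 0.5935, -0.6018] o=[-0.2292, -0.1205, 0.9156] → [0.5818, 0.4314, -0.0912, -0.5344, 0.5935, -0.6018]
q̇ = J⁺·V = [0.2170, 0.0400, -0.6320, 0.8870]

0.2170 0.0400 -0.6320 0.8870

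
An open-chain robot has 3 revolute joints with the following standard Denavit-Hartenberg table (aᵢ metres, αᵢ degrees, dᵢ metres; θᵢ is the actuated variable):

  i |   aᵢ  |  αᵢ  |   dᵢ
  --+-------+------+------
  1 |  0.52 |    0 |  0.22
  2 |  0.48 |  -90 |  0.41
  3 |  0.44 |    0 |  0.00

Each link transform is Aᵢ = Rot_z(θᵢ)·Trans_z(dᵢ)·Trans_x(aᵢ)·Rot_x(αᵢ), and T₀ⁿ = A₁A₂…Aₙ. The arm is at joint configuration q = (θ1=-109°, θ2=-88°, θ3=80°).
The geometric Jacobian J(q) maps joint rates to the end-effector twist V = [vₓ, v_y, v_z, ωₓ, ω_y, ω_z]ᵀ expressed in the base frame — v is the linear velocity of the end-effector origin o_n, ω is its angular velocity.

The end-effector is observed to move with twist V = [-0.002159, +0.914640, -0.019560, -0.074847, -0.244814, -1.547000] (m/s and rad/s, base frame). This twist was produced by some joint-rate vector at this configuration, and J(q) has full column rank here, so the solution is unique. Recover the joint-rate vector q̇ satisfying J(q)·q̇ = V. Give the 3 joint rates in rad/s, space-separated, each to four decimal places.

o_n = [-0.7014, -0.3290, 0.1967]
J₁: ẑ×o_n = [0.3290, -0.7014, 0.0000], ω = ẑ
J2: z=[0.0000, 0.0000, 1.0000] o=[-0.1693, -0.4917, 0.2200] → [-0.1627, -0.5321, 0.0000, 0.0000, 0.0000, 1.0000]
J3: z=[-0.2924, -0.9563, 0.0000] o=[-0.6283, -0.3513, 0.6300] → [0.4144, -0.1267, -0.0764, -0.2924, -0.9563, 0.0000]
q̇ = J⁺·V = [-0.7320, -0.8150, 0.2560]

-0.7320 -0.8150 0.2560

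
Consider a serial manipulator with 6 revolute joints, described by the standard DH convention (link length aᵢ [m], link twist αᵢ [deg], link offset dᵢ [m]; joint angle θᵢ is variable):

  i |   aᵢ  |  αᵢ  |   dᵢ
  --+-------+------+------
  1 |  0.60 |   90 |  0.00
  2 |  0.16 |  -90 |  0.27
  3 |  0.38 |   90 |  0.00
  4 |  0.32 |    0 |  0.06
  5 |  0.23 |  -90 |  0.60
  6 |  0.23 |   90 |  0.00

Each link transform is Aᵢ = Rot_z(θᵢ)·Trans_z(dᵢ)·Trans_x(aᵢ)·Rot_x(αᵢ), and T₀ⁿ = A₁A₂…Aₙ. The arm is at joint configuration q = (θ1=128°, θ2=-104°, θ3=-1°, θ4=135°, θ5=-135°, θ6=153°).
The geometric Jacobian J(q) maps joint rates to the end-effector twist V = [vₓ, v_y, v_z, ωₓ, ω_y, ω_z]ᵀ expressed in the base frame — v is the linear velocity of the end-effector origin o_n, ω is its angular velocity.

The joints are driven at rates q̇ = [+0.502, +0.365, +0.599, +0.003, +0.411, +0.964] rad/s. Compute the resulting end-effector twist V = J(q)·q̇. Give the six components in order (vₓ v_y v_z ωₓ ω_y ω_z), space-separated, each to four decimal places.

-0.5300 0.2284 -0.1743 -0.3210 1.6760 0.1309

o_n = [0.1974, 1.0932, -0.3740]
J₁: ẑ×o_n = [-1.0932, 0.1974, 0.0000], ω = ẑ
J2: z=[0.7880, 0.6157, 0.0000] o=[-0.3694, 0.4728, 0.0000] → [-0.2303, 0.2947, 0.1399, 0.7880, 0.6157, 0.0000]
J3: z=[-0.5974, 0.7646, -0.2419] o=[-0.1328, 0.6085, -0.1552] → [-0.0500, -0.2106, -0.5420, -0.5974, 0.7646, -0.2419]
J4: z=[0.7853, 0.6189, 0.0169] o=[-0.0710, 0.5402, -0.5239] → [0.0834, -0.1131, 0.2682, 0.7853, 0.6189, 0.0169]
J5: z=[0.7853, 0.6189, 0.0169] o=[-0.1958, 0.7910, -0.3581] → [-0.0150, 0.0192, -0.0061, 0.7853, 0.6189, 0.0169]
J6: z=[-0.5974, 0.7646, -0.2419] o=[0.3127, 1.1210, -0.5711] → [0.1439, 0.1456, 0.1048, -0.5974, 0.7646, -0.2419]
V = J·q̇ = [-0.5300, 0.2284, -0.1743, -0.3210, 1.6760, 0.1309]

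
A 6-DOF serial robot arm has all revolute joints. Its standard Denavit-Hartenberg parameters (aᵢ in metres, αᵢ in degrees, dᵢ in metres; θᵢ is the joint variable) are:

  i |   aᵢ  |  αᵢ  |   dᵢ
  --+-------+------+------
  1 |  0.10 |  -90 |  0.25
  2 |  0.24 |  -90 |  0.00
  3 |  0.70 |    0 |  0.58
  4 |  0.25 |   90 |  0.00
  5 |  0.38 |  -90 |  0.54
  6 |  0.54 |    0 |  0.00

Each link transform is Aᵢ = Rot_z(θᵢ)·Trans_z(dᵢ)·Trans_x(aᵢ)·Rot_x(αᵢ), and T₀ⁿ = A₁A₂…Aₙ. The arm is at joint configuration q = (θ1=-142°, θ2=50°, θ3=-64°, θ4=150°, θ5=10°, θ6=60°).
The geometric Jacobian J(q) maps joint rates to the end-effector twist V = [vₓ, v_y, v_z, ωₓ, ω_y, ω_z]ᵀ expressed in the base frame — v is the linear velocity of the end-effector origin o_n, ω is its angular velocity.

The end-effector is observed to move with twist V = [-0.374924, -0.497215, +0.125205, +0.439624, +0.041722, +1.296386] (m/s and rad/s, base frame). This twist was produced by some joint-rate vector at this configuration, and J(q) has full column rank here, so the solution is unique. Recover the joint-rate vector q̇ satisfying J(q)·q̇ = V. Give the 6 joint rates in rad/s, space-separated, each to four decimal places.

o_n = [-0.1618, 0.1956, -0.7171]
J₁: ẑ×o_n = [-0.1956, -0.1618, 0.0000], ω = ẑ
J2: z=[0.6157, -0.7880, 0.0000] o=[-0.0788, -0.0616, 0.2500] → [0.7621, 0.5954, 0.0930, 0.6157, -0.7880, 0.0000]
J3: z=[0.6037, 0.4716, -0.6428] o=[-0.2004, -0.1565, 0.0661] → [-0.1430, 0.4480, 0.1944, 0.6037, 0.4716, -0.6428]
J4: z=[0.6037, 0.4716, -0.6428] o=[0.3817, -0.5002, -0.5417] → [0.3646, 0.4552, 0.6763, 0.6037, 0.4716, -0.6428]
J5: z=[-0.4623, -0.4497, -0.7642] o=[0.2193, -0.3106, -0.5551] → [0.4597, 0.2163, -0.4054, -0.4623, -0.4497, -0.7642]
J6: z=[0.7073, 0.3327, -0.6237] o=[-0.2336, -0.2385, -1.0302] → [0.3749, -0.2662, 0.2831, 0.7073, 0.3327, -0.6237]
q̇ = J⁺·V = [0.3520, 0.2480, -0.1160, -0.5290, -0.9610, 0.3280]

0.3520 0.2480 -0.1160 -0.5290 -0.9610 0.3280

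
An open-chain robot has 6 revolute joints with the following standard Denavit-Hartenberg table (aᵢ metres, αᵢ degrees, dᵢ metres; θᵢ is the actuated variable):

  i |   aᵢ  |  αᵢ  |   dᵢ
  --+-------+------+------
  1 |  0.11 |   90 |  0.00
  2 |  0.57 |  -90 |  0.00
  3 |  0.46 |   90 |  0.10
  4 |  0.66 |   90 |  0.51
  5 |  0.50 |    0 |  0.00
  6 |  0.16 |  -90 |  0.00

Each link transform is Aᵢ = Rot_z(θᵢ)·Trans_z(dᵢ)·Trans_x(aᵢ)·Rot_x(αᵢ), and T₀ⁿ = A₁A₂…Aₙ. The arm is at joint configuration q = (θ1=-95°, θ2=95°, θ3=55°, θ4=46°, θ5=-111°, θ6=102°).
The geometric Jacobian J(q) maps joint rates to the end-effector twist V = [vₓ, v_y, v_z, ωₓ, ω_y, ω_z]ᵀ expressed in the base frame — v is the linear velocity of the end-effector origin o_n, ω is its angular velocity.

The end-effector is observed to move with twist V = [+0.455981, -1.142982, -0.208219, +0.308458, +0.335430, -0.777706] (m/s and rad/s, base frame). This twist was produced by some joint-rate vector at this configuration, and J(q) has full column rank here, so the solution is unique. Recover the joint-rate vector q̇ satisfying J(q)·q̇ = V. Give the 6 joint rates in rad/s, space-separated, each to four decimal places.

o_n = [0.7745, 0.4779, 1.0503]
J₁: ẑ×o_n = [-0.4779, 0.7745, 0.0000], ω = ẑ
J2: z=[-0.9962, 0.0872, 0.0000] o=[-0.0096, -0.1096, 0.0000] → [0.0915, 1.0463, -0.6536, -0.9962, 0.0872, 0.0000]
J3: z=[0.0868, 0.9924, -0.0872] o=[-0.0053, -0.0601, 0.5678] → [0.5257, -0.1099, -0.7271, 0.0868, 0.9924, -0.0872]
J4: z=[-0.5652, 0.1211, 0.8160] o=[0.3808, 0.0292, 0.8220] → [-0.3385, 0.4503, -0.3013, -0.5652, 0.1211, 0.8160]
J5: z=[0.5298, -0.7049, 0.4716] o=[0.5099, 0.5522, 1.4587] → [0.3230, 0.3412, 0.1471, 0.5298, -0.7049, 0.4716]
J6: z=[0.5298, -0.7049, 0.4716] o=[0.6604, 0.3705, 1.0179] → [-0.0735, 0.0366, 0.1373, 0.5298, -0.7049, 0.4716]
q̇ = J⁺·V = [-1.0000, -0.2760, 0.4820, 0.2060, -0.4170, 0.6210]

-1.0000 -0.2760 0.4820 0.2060 -0.4170 0.6210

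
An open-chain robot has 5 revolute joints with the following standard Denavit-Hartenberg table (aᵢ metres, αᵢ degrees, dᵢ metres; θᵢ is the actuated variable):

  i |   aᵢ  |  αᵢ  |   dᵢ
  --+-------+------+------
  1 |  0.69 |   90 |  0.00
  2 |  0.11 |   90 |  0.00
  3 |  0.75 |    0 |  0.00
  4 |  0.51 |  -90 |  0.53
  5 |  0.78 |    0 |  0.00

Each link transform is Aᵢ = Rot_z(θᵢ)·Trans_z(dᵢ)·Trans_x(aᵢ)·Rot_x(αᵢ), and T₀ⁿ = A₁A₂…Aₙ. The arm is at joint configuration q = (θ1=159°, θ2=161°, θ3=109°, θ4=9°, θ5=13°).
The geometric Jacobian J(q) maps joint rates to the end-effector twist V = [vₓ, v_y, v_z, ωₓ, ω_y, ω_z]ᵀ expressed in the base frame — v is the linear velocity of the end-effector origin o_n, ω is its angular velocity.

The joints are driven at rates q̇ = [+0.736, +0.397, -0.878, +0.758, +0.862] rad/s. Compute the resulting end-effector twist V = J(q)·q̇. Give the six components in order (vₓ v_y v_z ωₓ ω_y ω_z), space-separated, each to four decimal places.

-0.6314 -0.7738 -0.0298 -0.6381 0.2367 0.3747

o_n = [-0.7407, 2.2450, 0.0974]
J₁: ẑ×o_n = [-2.2450, -0.7407, 0.0000], ω = ẑ
J2: z=[0.3584, 0.9336, 0.0000] o=[-0.6442, 0.2473, 0.0000] → [0.0910, -0.0349, 0.8060, 0.3584, 0.9336, 0.0000]
J3: z=[-0.3039, 0.1167, 0.9455] o=[-0.5471, 0.2100, 0.0358] → [-1.9170, -0.1643, -0.5959, -0.3039, 0.1167, 0.9455]
J4: z=[-0.3039, 0.1167, 0.9455] o=[-0.5085, 0.9548, -0.0437] → [-1.2035, -0.1767, -0.3651, -0.3039, 0.1167, 0.9455]
J5: z=[-0.9476, -0.1391, -0.2875] o=[-0.7195, 1.5181, 0.3795] → [0.2482, -0.2612, -0.6918, -0.9476, -0.1391, -0.2875]
V = J·q̇ = [-0.6314, -0.7738, -0.0298, -0.6381, 0.2367, 0.3747]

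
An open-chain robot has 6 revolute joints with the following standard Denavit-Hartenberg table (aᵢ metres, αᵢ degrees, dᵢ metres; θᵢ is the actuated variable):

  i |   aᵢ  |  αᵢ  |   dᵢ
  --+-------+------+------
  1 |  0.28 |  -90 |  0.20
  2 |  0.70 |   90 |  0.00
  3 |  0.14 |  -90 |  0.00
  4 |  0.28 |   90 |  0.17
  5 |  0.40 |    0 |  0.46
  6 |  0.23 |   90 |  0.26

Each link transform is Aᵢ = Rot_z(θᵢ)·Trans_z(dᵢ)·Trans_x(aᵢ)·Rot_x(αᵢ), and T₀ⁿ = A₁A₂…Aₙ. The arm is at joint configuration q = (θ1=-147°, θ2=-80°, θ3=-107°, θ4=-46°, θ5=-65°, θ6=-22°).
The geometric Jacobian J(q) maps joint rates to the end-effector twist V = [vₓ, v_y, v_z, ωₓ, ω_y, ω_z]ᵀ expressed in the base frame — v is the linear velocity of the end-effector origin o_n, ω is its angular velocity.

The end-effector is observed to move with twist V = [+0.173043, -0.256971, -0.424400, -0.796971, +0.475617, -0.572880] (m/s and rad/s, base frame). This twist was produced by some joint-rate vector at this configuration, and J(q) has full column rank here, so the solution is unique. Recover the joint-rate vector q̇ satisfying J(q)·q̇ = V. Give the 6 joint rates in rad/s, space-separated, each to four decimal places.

o_n = [0.5039, 0.1143, 0.6528]
J₁: ẑ×o_n = [-0.1143, 0.5039, 0.0000], ω = ẑ
J2: z=[0.5446, -0.8387, 0.0000] o=[-0.2348, -0.1525, 0.2000] → [-0.3797, -0.2466, 0.7648, 0.5446, -0.8387, 0.0000]
J3: z=[0.8259, 0.5364, 0.1736] o=[-0.3368, -0.2187, 0.8894] → [-0.1847, 0.3414, -0.1758, 0.8259, 0.5364, 0.1736]
J4: z=[-0.2985, 0.1548, 0.9418] o=[-0.4037, -0.1025, 0.8491] → [-0.2346, 0.7962, -0.2052, -0.2985, 0.1548, 0.9418]
J5: z=[0.9178, -0.2242, 0.3277] o=[-0.3811, 0.1932, 0.9881] → [0.1010, 0.5978, 0.1261, 0.9178, -0.2242, 0.3277]
J6: z=[0.9178, -0.2242, 0.3277] o=[0.1935, 0.1966, 0.7848] → [0.0566, 0.2229, -0.0059, 0.9178, -0.2242, 0.3277]
q̇ = J⁺·V = [-0.6360, -0.4650, -0.0900, 0.2350, -0.2950, -0.1400]

-0.6360 -0.4650 -0.0900 0.2350 -0.2950 -0.1400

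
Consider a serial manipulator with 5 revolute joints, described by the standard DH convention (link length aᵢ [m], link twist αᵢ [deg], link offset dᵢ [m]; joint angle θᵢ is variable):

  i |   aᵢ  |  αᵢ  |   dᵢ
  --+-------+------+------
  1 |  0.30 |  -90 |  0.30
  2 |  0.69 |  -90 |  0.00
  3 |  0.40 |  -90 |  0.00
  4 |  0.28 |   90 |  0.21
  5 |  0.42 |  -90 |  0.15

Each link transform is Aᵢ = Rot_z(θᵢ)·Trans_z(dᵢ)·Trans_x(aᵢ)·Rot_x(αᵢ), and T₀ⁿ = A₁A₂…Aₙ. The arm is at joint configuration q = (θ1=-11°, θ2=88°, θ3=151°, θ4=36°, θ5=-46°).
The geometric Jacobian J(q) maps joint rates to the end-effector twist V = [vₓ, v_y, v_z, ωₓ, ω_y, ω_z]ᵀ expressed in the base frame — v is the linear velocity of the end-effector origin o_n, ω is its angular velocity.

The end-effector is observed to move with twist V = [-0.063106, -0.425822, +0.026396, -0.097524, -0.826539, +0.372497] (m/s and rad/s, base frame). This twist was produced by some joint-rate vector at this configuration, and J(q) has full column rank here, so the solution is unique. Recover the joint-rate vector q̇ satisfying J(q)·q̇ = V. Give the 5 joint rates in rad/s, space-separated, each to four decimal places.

o_n = [0.3985, -0.6291, 0.4043]
J₁: ẑ×o_n = [0.6291, 0.3985, -0.0000], ω = ẑ
J2: z=[0.1908, 0.9816, 0.0000] o=[0.2945, -0.0572, 0.3000] → [0.1024, -0.0199, -0.2112, 0.1908, 0.9816, 0.0000]
J3: z=[-0.9810, 0.1907, -0.0349] o=[0.3181, -0.0618, -0.3896] → [0.1316, 0.7760, 0.5412, -0.9810, 0.1907, -0.0349]
J4: z=[0.1503, 0.8618, 0.4845] o=[0.2691, -0.2499, -0.0399] → [0.5666, -0.0041, -0.1685, 0.1503, 0.8618, 0.4845]
J5: z=[-0.8657, -0.1220, 0.4855] o=[0.4344, -0.2068, 0.2655] → [0.1881, 0.1027, 0.3612, -0.8657, -0.1220, 0.4855]
q̇ = J⁺·V = [0.0730, -0.4240, -0.7010, -0.2110, 0.7770]

0.0730 -0.4240 -0.7010 -0.2110 0.7770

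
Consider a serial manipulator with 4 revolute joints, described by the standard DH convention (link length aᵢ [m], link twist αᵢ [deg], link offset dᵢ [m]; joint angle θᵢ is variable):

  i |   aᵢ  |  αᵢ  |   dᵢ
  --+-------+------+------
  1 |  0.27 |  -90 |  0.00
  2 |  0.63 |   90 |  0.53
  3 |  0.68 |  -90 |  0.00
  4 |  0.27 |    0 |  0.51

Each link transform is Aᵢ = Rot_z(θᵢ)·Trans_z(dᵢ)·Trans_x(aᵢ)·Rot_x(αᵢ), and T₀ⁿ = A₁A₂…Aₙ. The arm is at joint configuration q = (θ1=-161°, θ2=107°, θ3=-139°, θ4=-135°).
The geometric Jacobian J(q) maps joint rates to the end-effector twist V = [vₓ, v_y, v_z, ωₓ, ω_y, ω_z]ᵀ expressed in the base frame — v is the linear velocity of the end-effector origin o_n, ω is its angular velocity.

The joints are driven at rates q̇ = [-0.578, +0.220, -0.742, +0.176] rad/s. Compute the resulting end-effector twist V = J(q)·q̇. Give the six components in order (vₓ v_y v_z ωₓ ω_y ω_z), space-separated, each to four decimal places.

o_n = [-0.3205, 0.0755, -0.6253]
J₁: ẑ×o_n = [-0.0755, -0.3205, 0.0000], ω = ẑ
J2: z=[0.3256, -0.9455, 0.0000] o=[-0.2553, -0.0879, 0.0000] → [0.5912, 0.2036, -0.0085, 0.3256, -0.9455, 0.0000]
J3: z=[-0.9042, -0.3113, -0.2924] o=[0.0914, -0.5291, -0.6025] → [0.1839, 0.0998, -0.6749, -0.9042, -0.3113, -0.2924]
J4: z=[-0.0643, 0.7760, -0.6274] o=[-0.1957, -0.1561, -0.1117] → [-0.2532, 0.0453, 0.0820, -0.0643, 0.7760, -0.6274]
V = J·q̇ = [-0.0073, 0.1640, 0.5134, 0.7312, 0.1596, -0.4715]

-0.0073 0.1640 0.5134 0.7312 0.1596 -0.4715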